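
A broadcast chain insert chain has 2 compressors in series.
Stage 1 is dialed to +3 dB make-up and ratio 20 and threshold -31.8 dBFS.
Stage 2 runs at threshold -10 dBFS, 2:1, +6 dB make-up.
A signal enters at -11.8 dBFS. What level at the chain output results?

-21.8 dBFS

Stage 1: 20 dB above -31.8 dBFS, reduced 20:1 to 1 dB above → -30.8 dBFS; +3 dB make-up → -27.8 dBFS.
Stage 2: -27.8 dBFS ≤ -10 dBFS, so stage 2 doesn't engage; make-up brings it to -21.8 dBFS.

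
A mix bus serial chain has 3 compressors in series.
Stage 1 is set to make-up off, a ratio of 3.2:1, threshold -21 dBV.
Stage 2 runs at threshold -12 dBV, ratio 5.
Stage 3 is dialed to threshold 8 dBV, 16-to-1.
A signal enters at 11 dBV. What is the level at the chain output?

-11.8 dBV

Stage 1: 11 dBV is 32 dB over -21 dBV; at 3.2:1 that becomes 10 dB over, giving -11 dBV.
Stage 2: overshoot 1 dB → 1/5 = 0.2 dB → -11.8 dBV.
Stage 3: below threshold (-11.8 ≤ 8); passes unchanged; output -11.8 dBV.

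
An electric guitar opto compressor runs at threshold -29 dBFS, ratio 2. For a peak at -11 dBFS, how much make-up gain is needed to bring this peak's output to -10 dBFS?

The peak compresses to -29 + 18/2 = -20 dBFS.
To reach -10 dBFS requires -10 − (-20) = 10 dB of make-up.

10 dB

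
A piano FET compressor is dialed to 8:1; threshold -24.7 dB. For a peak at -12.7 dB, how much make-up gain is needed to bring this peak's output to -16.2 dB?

7 dB

The peak compresses to -24.7 + 12/8 = -23.2 dB.
To reach -16.2 dB requires -16.2 − (-23.2) = 7 dB of make-up.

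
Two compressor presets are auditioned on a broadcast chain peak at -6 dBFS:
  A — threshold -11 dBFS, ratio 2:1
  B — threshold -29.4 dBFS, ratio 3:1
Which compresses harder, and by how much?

A: GR = 5 − 5/2 = 2.5 dB.
B: GR = 23.4 − 23.4/3 = 15.6 dB.
B applies 13.1 dB more gain reduction.

B, by 13.1 dB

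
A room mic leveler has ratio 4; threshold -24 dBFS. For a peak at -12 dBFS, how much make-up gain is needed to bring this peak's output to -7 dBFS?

14 dB

Without make-up, output = threshold + overshoot/4 = -24 + 3 = -21 dBFS.
Gap to target: 14 dB.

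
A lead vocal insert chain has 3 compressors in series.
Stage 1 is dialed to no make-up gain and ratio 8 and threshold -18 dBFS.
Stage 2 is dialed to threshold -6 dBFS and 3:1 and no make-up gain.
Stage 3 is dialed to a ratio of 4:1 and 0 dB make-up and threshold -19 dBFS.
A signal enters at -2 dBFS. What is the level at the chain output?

Stage 1: 16 dB above -18 dBFS, reduced 8:1 to 2 dB above → -16 dBFS.
Stage 2: below threshold (-16 ≤ -6); passes unchanged; output -16 dBFS.
Stage 3: 3 dB above -19 dBFS, reduced 4:1 to 0.75 dB above → -18.25 dBFS.

-18.25 dBFS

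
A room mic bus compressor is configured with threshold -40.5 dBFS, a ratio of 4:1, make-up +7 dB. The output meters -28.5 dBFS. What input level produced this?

Before make-up, the level was -28.5 − 7 = -35.5 dBFS.
The compressed level sits -35.5 − (-40.5) = 5 dB over threshold.
Input overshoot = R × output overshoot = 20 dB → input = -40.5 + 20 = -20.5 dBFS.

-20.5 dBFS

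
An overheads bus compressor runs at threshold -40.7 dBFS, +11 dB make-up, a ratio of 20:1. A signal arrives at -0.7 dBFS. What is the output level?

-27.7 dBFS

-0.7 dBFS sits 40 dB over threshold.
The 40 dB excess becomes 2 dB after 20:1 reduction.
That puts the output at -38.7 dBFS; make-up adds 11 dB, giving -27.7 dBFS.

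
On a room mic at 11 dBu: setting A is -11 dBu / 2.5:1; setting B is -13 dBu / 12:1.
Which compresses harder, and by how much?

B, by 8.8 dB

A: 22 dB over, compressed to 8.8 dB over, so 13.2 dB of GR.
B: 24 dB over, compressed to 2 dB over, so 22 dB of GR.
B applies 8.8 dB more gain reduction.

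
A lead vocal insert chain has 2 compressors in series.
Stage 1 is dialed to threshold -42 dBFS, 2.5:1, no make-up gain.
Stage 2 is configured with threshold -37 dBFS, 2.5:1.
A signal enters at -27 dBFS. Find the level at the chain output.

Stage 1: 15 dB above -42 dBFS, reduced 2.5:1 to 6 dB above → -36 dBFS.
Stage 2: -36 dBFS is 1 dB over -37 dBFS; at 2.5:1 that becomes 0.4 dB over, giving -36.6 dBFS.

-36.6 dBFS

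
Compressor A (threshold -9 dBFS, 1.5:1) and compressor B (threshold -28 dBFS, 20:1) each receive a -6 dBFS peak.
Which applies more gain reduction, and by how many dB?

B, by 19.9 dB

A: 3 dB over, compressed to 2 dB over, so 1 dB of GR.
B: 22 dB over, compressed to 1.1 dB over, so 20.9 dB of GR.
B reduces 19.9 dB more.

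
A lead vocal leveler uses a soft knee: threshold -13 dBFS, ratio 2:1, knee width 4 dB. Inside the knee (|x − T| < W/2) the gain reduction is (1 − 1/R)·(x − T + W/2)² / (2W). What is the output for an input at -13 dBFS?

x − T + W/2 = -13 − (-13) + 2 = 2.
GR = (1 − 1/2) × 2² / 8 = 0.5 × 4 / 8 = 0.25 dB.
Output = -13 − 0.25 = -13.25 dBFS.

-13.25 dBFS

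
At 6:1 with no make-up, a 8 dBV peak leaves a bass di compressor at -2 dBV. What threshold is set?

-4 dBV

Input is 12 dB above T (since output overshoot × R = input overshoot: (-2 − T)·6 = 8 − T gives T = -4 dBV).
Check: -4 + (8 − (-4))/6 = -4 + 2 = -2 dBV. ✓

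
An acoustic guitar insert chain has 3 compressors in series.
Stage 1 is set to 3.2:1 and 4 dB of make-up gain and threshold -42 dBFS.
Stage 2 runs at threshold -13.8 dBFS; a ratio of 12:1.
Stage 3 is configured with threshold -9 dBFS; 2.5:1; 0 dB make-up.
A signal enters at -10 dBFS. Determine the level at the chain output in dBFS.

-28 dBFS

Stage 1: -10 dBFS is 32 dB over -42 dBFS; at 3.2:1 that becomes 10 dB over, giving -32 dBFS; +4 dB make-up → -28 dBFS.
Stage 2: -28 dBFS ≤ -13.8 dBFS, so stage 2 doesn't engage; output -28 dBFS.
Stage 3: -28 dBFS is at or below the -9 dBFS threshold — no compression; output -28 dBFS.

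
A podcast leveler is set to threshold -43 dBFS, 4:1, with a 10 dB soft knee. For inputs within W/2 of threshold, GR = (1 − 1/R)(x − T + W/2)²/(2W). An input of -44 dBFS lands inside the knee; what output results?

-44.6 dBFS

x − T + W/2 = -44 − (-43) + 5 = 4.
GR = (1 − 1/4) × 4² / 20 = 0.75 × 16 / 20 = 0.6 dB.
Output = -44 − 0.6 = -44.6 dBFS.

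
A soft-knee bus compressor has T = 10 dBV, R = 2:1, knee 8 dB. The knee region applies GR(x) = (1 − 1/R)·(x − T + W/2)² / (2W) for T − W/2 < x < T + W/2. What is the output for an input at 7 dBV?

6.96875 dBV

x − T + W/2 = 7 − 10 + 4 = 1.
GR = (1 − 1/2) × 1² / 16 = 0.5 × 1 / 16 = 0.03125 dB.
Output = 7 − 0.03125 = 6.96875 dBV.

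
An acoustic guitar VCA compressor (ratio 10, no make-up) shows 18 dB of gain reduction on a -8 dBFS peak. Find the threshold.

Let T be the threshold. Output overshoot = (input overshoot)/R, so -26 − T = (-8 − T)/10.
10·(-26 − T) = -8 − T → 9·T = -260 − (-8) = -252.
T = -252/9 = -28 dBFS.

-28 dBFS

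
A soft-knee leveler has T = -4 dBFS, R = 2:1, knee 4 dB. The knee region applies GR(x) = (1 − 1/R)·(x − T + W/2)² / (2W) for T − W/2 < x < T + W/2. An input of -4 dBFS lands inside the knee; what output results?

-4.25 dBFS

x − T + W/2 = -4 − (-4) + 2 = 2.
GR = (1 − 1/2) × 2² / 8 = 0.5 × 4 / 8 = 0.25 dB.
Output = -4 − 0.25 = -4.25 dBFS.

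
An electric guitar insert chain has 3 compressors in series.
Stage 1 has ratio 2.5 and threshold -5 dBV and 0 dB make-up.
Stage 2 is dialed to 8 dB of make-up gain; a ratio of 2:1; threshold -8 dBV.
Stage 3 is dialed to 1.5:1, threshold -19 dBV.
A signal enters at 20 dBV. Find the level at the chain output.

Stage 1: 20 dBV is 25 dB over -5 dBV; at 2.5:1 that becomes 10 dB over, giving 5 dBV.
Stage 2: overshoot 13 dB → 13/2 = 6.5 dB → -1.5 dBV; +8 dB make-up → 6.5 dBV.
Stage 3: 25.5 dB above -19 dBV, reduced 1.5:1 to 17 dB above → -2 dBV.

-2 dBV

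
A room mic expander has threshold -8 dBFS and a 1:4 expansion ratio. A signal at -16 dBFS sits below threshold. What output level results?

Undershoot = (-8) − (-16) = 8 dB.
At 1:4, that expands to 32 dB under threshold.
Output = -8 − 32 = -40 dBFS.

-40 dBFS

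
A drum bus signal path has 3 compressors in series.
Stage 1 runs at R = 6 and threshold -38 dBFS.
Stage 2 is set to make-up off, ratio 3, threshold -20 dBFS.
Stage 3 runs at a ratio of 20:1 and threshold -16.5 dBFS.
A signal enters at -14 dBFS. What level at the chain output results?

-34 dBFS

Stage 1: overshoot 24 dB → 24/6 = 4 dB → -34 dBFS.
Stage 2: below threshold (-34 ≤ -20); passes unchanged; output -34 dBFS.
Stage 3: -34 dBFS is at or below the -16.5 dBFS threshold — no compression; output -34 dBFS.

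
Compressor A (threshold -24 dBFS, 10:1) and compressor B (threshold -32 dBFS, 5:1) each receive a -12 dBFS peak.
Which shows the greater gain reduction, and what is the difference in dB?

B, by 5.2 dB

A: GR = 12 − 12/10 = 10.8 dB.
B: GR = 20 − 20/5 = 16 dB.
B applies 5.2 dB more gain reduction.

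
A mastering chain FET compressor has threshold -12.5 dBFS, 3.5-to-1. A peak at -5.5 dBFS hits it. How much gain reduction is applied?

5 dB

-5.5 dBFS exceeds the threshold by 7 dB.
After 3.5:1 compression the overshoot becomes 7/3.5 = 2 dB.
So the signal is attenuated by 7 − 2 = 5 dB.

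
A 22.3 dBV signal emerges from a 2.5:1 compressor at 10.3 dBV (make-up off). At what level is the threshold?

2.3 dBV

Gain reduction = 22.3 − 10.3 = 12 dB; output overshoot = GR / (R − 1) = 12 / 1.5 = 8 dB.
Threshold = output − output overshoot = 10.3 − 8 = 2.3 dBV.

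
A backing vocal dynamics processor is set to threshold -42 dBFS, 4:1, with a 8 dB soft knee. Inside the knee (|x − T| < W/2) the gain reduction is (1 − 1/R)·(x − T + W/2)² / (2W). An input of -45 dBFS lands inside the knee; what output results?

x − T + W/2 = -45 − (-42) + 4 = 1.
GR = (1 − 1/4) × 1² / 16 = 0.75 × 1 / 16 = 0.046875 dB.
Output = -45 − 0.046875 = -45.046875 dBFS.

-45.046875 dBFS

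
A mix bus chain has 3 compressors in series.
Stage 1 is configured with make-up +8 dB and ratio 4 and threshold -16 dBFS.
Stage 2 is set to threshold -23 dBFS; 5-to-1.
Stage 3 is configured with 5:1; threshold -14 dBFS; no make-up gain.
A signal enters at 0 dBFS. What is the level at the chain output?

-19.2 dBFS

Stage 1: 0 dBFS is 16 dB over -16 dBFS; at 4:1 that becomes 4 dB over, giving -12 dBFS; +8 dB make-up → -4 dBFS.
Stage 2: 19 dB above -23 dBFS, reduced 5:1 to 3.8 dB above → -19.2 dBFS.
Stage 3: -19.2 dBFS is at or below the -14 dBFS threshold — no compression; output -19.2 dBFS.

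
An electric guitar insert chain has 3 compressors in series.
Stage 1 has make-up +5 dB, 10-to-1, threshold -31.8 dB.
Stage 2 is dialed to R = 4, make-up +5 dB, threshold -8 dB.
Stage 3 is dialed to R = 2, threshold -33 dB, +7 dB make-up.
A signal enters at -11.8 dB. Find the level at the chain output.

Stage 1: -11.8 dB is 20 dB over -31.8 dB; at 10:1 that becomes 2 dB over, giving -29.8 dB; +5 dB make-up → -24.8 dB.
Stage 2: -24.8 dB is at or below the -8 dB threshold — no compression; make-up brings it to -19.8 dB.
Stage 3: overshoot 13.2 dB → 13.2/2 = 6.6 dB → -26.4 dB; +7 dB make-up → -19.4 dB.

-19.4 dB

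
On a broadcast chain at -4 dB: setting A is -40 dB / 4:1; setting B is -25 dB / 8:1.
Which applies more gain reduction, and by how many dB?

A, by 8.625 dB

A: overshoot 36 dB → output overshoot 9 dB → GR 27 dB.
B: overshoot 21 dB → output overshoot 2.625 dB → GR 18.375 dB.
A reduces 8.625 dB more.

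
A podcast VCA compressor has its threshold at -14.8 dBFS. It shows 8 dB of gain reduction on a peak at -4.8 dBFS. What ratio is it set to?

5:1

Input overshoot = -4.8 − (-14.8) = 10 dB.
Output overshoot = 10 − 8 = 2 dB.
Ratio = input overshoot / output overshoot = 10 / 2 = 5.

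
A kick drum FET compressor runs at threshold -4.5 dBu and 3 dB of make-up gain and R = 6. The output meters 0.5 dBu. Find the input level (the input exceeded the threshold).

Before make-up, the level was 0.5 − 3 = -2.5 dBu.
Post-compression overshoot = -2.5 − (-4.5) = 2 dB.
Input overshoot = R × output overshoot = 12 dB → input = -4.5 + 12 = 7.5 dBu.

7.5 dBu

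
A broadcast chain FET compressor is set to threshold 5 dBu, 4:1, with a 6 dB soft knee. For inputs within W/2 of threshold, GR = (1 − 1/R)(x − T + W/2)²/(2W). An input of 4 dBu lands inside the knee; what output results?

3.75 dBu

x − T + W/2 = 4 − 5 + 3 = 2.
GR = (1 − 1/4) × 2² / 12 = 0.75 × 4 / 12 = 0.25 dB.
Output = 4 − 0.25 = 3.75 dBu.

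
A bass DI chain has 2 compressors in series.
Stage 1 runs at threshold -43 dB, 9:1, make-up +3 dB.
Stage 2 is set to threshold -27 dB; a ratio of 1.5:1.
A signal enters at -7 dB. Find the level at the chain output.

-36 dB

Stage 1: 36 dB above -43 dB, reduced 9:1 to 4 dB above → -39 dB; +3 dB make-up → -36 dB.
Stage 2: -36 dB is at or below the -27 dB threshold — no compression; output -36 dB.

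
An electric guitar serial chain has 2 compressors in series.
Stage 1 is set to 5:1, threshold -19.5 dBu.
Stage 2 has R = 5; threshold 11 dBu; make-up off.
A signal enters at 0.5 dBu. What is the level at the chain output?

-15.5 dBu

Stage 1: overshoot 20 dB → 20/5 = 4 dB → -15.5 dBu.
Stage 2: -15.5 dBu ≤ 11 dBu, so stage 2 doesn't engage; output -15.5 dBu.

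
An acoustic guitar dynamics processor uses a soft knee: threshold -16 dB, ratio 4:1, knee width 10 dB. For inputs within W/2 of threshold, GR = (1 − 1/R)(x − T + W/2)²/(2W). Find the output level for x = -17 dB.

x − T + W/2 = -17 − (-16) + 5 = 4.
GR = (1 − 1/4) × 4² / 20 = 0.75 × 16 / 20 = 0.6 dB.
Output = -17 − 0.6 = -17.6 dB.

-17.6 dB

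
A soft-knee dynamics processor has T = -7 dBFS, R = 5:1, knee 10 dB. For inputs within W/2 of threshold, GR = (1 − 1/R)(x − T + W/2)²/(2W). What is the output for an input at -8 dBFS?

x − T + W/2 = -8 − (-7) + 5 = 4.
GR = (1 − 1/5) × 4² / 20 = 0.8 × 16 / 20 = 0.64 dB.
Output = -8 − 0.64 = -8.64 dBFS.

-8.64 dBFS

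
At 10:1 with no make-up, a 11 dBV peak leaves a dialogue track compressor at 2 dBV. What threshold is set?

Input is 10 dB above T (since output overshoot × R = input overshoot: (2 − T)·10 = 11 − T gives T = 1 dBV).
Check: 1 + (11 − 1)/10 = 1 + 1 = 2 dBV. ✓

1 dBV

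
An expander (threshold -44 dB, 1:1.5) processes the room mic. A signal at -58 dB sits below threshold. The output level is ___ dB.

-65 dB

Below threshold, a 1:1.5 expander applies gain = (1.5−1)×(T − x) of attenuation.
(1.5−1) × 14 = 7 dB, so output = -58 − 7 = -65 dB.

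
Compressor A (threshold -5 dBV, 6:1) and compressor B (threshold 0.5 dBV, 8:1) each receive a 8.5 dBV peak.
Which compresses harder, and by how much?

A, by 4.25 dB

A: overshoot 13.5 dB → output overshoot 2.25 dB → GR 11.25 dB.
B: overshoot 8 dB → output overshoot 1 dB → GR 7 dB.
A applies 4.25 dB more gain reduction.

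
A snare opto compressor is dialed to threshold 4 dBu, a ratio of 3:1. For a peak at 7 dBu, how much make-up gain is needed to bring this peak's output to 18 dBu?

13 dB

Without make-up, output = threshold + overshoot/3 = 4 + 1 = 5 dBu.
Gap to target: 13 dB.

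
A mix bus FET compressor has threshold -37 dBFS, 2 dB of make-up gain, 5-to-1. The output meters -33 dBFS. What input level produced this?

Before make-up, the level was -33 − 2 = -35 dBFS.
The compressed level sits -35 − (-37) = 2 dB over threshold.
Undo the ratio: input overshoot = 2 × 5 = 10 dB, giving input = -27 dBFS.

-27 dBFS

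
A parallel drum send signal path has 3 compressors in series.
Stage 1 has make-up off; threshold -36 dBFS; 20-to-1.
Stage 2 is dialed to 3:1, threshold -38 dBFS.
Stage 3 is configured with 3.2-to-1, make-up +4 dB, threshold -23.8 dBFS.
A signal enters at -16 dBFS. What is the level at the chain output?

-33 dBFS

Stage 1: 20 dB above -36 dBFS, reduced 20:1 to 1 dB above → -35 dBFS.
Stage 2: -35 dBFS is 3 dB over -38 dBFS; at 3:1 that becomes 1 dB over, giving -37 dBFS.
Stage 3: -37 dBFS is at or below the -23.8 dBFS threshold — no compression; make-up brings it to -33 dBFS.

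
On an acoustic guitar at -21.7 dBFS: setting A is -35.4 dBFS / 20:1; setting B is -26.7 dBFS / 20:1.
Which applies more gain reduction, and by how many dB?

A, by 8.265 dB

A: 13.7 dB over, compressed to 0.685 dB over, so 13.015 dB of GR.
B: 5 dB over, compressed to 0.25 dB over, so 4.75 dB of GR.
Difference: 8.265 dB in favour of A.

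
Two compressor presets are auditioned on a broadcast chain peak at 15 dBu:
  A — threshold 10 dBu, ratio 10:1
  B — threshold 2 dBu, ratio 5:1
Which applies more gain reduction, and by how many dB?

A: overshoot 5 dB → output overshoot 0.5 dB → GR 4.5 dB.
B: overshoot 13 dB → output overshoot 2.6 dB → GR 10.4 dB.
Difference: 5.9 dB in favour of B.

B, by 5.9 dB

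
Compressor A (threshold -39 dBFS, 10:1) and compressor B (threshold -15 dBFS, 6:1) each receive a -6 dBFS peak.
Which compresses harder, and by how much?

A: 33 dB over, compressed to 3.3 dB over, so 29.7 dB of GR.
B: 9 dB over, compressed to 1.5 dB over, so 7.5 dB of GR.
A reduces 22.2 dB more.

A, by 22.2 dB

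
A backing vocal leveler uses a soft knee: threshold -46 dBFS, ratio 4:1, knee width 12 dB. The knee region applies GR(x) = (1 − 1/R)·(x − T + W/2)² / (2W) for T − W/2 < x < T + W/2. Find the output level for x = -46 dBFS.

x − T + W/2 = -46 − (-46) + 6 = 6.
GR = (1 − 1/4) × 6² / 24 = 0.75 × 36 / 24 = 1.125 dB.
Output = -46 − 1.125 = -47.125 dBFS.

-47.125 dBFS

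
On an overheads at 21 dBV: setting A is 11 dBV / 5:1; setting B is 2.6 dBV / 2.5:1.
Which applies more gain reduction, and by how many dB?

A: overshoot 10 dB → output overshoot 2 dB → GR 8 dB.
B: overshoot 18.4 dB → output overshoot 7.36 dB → GR 11.04 dB.
B applies 3.04 dB more gain reduction.

B, by 3.04 dB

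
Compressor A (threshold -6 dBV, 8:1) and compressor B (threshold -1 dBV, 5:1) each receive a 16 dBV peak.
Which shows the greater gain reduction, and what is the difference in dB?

A, by 5.65 dB

A: GR = 22 − 22/8 = 19.25 dB.
B: GR = 17 − 17/5 = 13.6 dB.
Difference: 5.65 dB in favour of A.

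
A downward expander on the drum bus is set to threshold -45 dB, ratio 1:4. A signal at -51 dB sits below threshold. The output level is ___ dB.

-69 dB

Below threshold, a 1:4 expander applies gain = (4−1)×(T − x) of attenuation.
(4−1) × 6 = 18 dB, so output = -51 − 18 = -69 dB.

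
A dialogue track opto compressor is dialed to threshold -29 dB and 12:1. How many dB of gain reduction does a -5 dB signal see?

22 dB

-5 dB exceeds the threshold by 24 dB.
A 12:1 ratio leaves 2 dB of that excess.
So the signal is attenuated by 24 − 2 = 22 dB.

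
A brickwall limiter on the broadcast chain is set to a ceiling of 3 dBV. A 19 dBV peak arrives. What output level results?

3 dBV

The limiter clamps the peak to its 3 dBV ceiling.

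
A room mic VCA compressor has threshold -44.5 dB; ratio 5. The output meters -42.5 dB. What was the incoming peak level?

-34.5 dB

That's 2 dB above the -44.5 dB threshold.
Before 5:1 compression the overshoot was 2 × 5 = 10 dB, so input = -44.5 + 10 = -34.5 dB.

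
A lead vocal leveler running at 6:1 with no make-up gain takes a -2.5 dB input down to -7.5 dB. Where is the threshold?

Let T be the threshold. Output overshoot = (input overshoot)/R, so -7.5 − T = (-2.5 − T)/6.
6·(-7.5 − T) = -2.5 − T → 5·T = -45 − (-2.5) = -42.5.
T = -42.5/5 = -8.5 dB.

-8.5 dB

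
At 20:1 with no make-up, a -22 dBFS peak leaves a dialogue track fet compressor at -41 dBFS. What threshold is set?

-42 dBFS

Let T be the threshold. Output overshoot = (input overshoot)/R, so -41 − T = (-22 − T)/20.
20·(-41 − T) = -22 − T → 19·T = -820 − (-22) = -798.
T = -798/19 = -42 dBFS.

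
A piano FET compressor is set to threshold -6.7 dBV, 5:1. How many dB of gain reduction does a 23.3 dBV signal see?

24 dB

23.3 dBV exceeds the threshold by 30 dB.
At 5:1, output sits 30/5 = 6 dB above threshold.
GR = overshoot in − overshoot out = 30 − 6 = 24 dB.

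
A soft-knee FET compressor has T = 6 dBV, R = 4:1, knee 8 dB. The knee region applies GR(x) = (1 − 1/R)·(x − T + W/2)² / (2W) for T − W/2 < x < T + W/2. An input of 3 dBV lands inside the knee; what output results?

x − T + W/2 = 3 − 6 + 4 = 1.
GR = (1 − 1/4) × 1² / 16 = 0.75 × 1 / 16 = 0.046875 dB.
Output = 3 − 0.046875 = 2.953125 dBV.

2.953125 dBV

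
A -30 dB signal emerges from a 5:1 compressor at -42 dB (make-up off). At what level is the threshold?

Gain reduction = -30 − (-42) = 12 dB; output overshoot = GR / (R − 1) = 12 / 4 = 3 dB.
Threshold = output − output overshoot = -42 − 3 = -45 dB.

-45 dB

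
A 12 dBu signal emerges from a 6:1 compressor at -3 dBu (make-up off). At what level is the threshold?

Input is 18 dB above T (since output overshoot × R = input overshoot: (-3 − T)·6 = 12 − T gives T = -6 dBu).
Check: -6 + (12 − (-6))/6 = -6 + 3 = -3 dBu. ✓

-6 dBu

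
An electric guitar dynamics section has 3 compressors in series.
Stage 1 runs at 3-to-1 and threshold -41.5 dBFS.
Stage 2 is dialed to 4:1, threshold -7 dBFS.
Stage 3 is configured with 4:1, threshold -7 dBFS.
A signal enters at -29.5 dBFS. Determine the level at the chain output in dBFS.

-37.5 dBFS

Stage 1: 12 dB above -41.5 dBFS, reduced 3:1 to 4 dB above → -37.5 dBFS.
Stage 2: -37.5 dBFS ≤ -7 dBFS, so stage 2 doesn't engage; output -37.5 dBFS.
Stage 3: -37.5 dBFS ≤ -7 dBFS, so stage 3 doesn't engage; output -37.5 dBFS.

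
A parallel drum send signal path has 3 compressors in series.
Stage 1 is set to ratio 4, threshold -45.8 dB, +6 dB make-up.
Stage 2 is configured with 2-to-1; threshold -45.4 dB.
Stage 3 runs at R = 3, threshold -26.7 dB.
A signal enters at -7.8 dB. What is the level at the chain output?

Stage 1: 38 dB above -45.8 dB, reduced 4:1 to 9.5 dB above → -36.3 dB; +6 dB make-up → -30.3 dB.
Stage 2: -30.3 dB is 15.1 dB over -45.4 dB; at 2:1 that becomes 7.55 dB over, giving -37.85 dB.
Stage 3: -37.85 dB ≤ -26.7 dB, so stage 3 doesn't engage; output -37.85 dB.

-37.85 dB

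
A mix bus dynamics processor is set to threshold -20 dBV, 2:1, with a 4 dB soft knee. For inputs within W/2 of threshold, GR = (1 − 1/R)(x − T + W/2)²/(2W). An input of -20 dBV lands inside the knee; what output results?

x − T + W/2 = -20 − (-20) + 2 = 2.
GR = (1 − 1/2) × 2² / 8 = 0.5 × 4 / 8 = 0.25 dB.
Output = -20 − 0.25 = -20.25 dBV.

-20.25 dBV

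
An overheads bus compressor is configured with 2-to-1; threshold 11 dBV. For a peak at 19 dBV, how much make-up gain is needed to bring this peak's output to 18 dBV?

3 dB

The peak compresses to 11 + 8/2 = 15 dBV.
To reach 18 dBV requires 18 − 15 = 3 dB of make-up.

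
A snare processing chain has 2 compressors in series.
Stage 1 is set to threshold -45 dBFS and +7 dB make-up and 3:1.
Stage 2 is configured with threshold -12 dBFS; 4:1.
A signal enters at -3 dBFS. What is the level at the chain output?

-24 dBFS

Stage 1: overshoot 42 dB → 42/3 = 14 dB → -31 dBFS; +7 dB make-up → -24 dBFS.
Stage 2: below threshold (-24 ≤ -12); passes unchanged; output -24 dBFS.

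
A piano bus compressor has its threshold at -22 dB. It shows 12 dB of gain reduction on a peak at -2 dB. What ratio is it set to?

2.5:1

Input overshoot = -2 − (-22) = 20 dB.
Output overshoot = 20 − 12 = 8 dB.
Ratio = input overshoot / output overshoot = 20 / 8 = 2.5.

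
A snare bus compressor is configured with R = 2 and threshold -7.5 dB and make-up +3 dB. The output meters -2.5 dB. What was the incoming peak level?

-3.5 dB

Before make-up, the level was -2.5 − 3 = -5.5 dB.
The compressed level sits -5.5 − (-7.5) = 2 dB over threshold.
Undo the ratio: input overshoot = 2 × 2 = 4 dB, giving input = -3.5 dB.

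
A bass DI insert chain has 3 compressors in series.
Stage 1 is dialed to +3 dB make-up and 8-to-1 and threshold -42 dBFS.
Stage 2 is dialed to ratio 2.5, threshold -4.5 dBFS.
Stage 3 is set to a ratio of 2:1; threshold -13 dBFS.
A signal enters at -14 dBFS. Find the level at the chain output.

Stage 1: overshoot 28 dB → 28/8 = 3.5 dB → -38.5 dBFS; +3 dB make-up → -35.5 dBFS.
Stage 2: -35.5 dBFS is at or below the -4.5 dBFS threshold — no compression; output -35.5 dBFS.
Stage 3: below threshold (-35.5 ≤ -13); passes unchanged; output -35.5 dBFS.

-35.5 dBFS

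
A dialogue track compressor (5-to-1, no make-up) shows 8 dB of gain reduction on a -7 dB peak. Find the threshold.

-17 dB

Let T be the threshold. Output overshoot = (input overshoot)/R, so -15 − T = (-7 − T)/5.
5·(-15 − T) = -7 − T → 4·T = -75 − (-7) = -68.
T = -68/4 = -17 dB.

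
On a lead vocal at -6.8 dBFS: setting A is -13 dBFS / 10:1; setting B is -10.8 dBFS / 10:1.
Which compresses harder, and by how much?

A, by 1.98 dB

A: overshoot 6.2 dB → output overshoot 0.62 dB → GR 5.58 dB.
B: overshoot 4 dB → output overshoot 0.4 dB → GR 3.6 dB.
A reduces 1.98 dB more.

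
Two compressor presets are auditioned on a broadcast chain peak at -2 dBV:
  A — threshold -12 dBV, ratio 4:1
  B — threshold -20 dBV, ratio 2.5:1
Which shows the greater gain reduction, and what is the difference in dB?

B, by 3.3 dB

A: overshoot 10 dB → output overshoot 2.5 dB → GR 7.5 dB.
B: overshoot 18 dB → output overshoot 7.2 dB → GR 10.8 dB.
Difference: 3.3 dB in favour of B.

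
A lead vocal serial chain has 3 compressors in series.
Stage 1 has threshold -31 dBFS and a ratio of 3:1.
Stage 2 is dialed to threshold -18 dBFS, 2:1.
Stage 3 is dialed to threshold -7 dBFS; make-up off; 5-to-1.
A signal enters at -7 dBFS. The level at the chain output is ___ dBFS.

Stage 1: overshoot 24 dB → 24/3 = 8 dB → -23 dBFS.
Stage 2: -23 dBFS is at or below the -18 dBFS threshold — no compression; output -23 dBFS.
Stage 3: below threshold (-23 ≤ -7); passes unchanged; output -23 dBFS.

-23 dBFS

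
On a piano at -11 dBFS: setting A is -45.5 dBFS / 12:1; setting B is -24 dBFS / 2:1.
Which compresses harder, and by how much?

A: overshoot 34.5 dB → output overshoot 2.875 dB → GR 31.625 dB.
B: overshoot 13 dB → output overshoot 6.5 dB → GR 6.5 dB.
Difference: 25.125 dB in favour of A.

A, by 25.125 dB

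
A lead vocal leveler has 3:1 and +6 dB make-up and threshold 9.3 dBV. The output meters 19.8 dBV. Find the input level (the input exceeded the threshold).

Stripping the +6 dB make-up gives 13.8 dBV at the gain stage.
Post-compression overshoot = 13.8 − 9.3 = 4.5 dB.
Undo the ratio: input overshoot = 4.5 × 3 = 13.5 dB, giving input = 22.8 dBV.

22.8 dBV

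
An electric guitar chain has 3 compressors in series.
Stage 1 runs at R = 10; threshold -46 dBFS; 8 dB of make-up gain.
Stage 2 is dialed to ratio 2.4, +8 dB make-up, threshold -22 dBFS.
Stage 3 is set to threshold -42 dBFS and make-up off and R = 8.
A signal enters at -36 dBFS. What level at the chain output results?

-40.375 dBFS

Stage 1: 10 dB above -46 dBFS, reduced 10:1 to 1 dB above → -45 dBFS; +8 dB make-up → -37 dBFS.
Stage 2: -37 dBFS is at or below the -22 dBFS threshold — no compression; make-up brings it to -29 dBFS.
Stage 3: -29 dBFS is 13 dB over -42 dBFS; at 8:1 that becomes 1.625 dB over, giving -40.375 dBFS.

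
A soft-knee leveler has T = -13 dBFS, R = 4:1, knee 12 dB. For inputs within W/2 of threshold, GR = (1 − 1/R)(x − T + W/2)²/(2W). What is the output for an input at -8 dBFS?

-11.78125 dBFS

x − T + W/2 = -8 − (-13) + 6 = 11.
GR = (1 − 1/4) × 11² / 24 = 0.75 × 121 / 24 = 3.78125 dB.
Output = -8 − 3.78125 = -11.78125 dBFS.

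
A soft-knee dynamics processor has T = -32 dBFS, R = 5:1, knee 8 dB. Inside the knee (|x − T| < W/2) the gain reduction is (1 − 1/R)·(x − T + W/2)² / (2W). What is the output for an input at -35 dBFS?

-35.05 dBFS

x − T + W/2 = -35 − (-32) + 4 = 1.
GR = (1 − 1/5) × 1² / 16 = 0.8 × 1 / 16 = 0.05 dB.
Output = -35 − 0.05 = -35.05 dBFS.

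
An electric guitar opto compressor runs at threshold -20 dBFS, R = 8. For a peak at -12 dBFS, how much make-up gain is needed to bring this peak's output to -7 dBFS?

The peak compresses to -20 + 8/8 = -19 dBFS.
To reach -7 dBFS requires -7 − (-19) = 12 dB of make-up.

12 dB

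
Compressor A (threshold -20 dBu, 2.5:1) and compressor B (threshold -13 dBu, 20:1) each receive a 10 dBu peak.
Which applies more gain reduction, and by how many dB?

A: overshoot 30 dB → output overshoot 12 dB → GR 18 dB.
B: overshoot 23 dB → output overshoot 1.15 dB → GR 21.85 dB.
B reduces 3.85 dB more.

B, by 3.85 dB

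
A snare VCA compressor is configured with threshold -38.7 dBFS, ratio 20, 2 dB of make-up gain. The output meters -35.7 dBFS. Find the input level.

-18.7 dBFS

Remove make-up: -35.7 − 2 = -37.7 dBFS.
Post-compression overshoot = -37.7 − (-38.7) = 1 dB.
Undo the ratio: input overshoot = 1 × 20 = 20 dB, giving input = -18.7 dBFS.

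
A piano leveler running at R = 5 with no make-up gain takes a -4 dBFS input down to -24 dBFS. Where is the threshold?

-29 dBFS

Gain reduction = -4 − (-24) = 20 dB; output overshoot = GR / (R − 1) = 20 / 4 = 5 dB.
Threshold = output − output overshoot = -24 − 5 = -29 dBFS.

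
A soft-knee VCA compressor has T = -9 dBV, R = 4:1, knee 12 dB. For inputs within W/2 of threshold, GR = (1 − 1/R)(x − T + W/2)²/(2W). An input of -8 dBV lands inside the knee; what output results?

x − T + W/2 = -8 − (-9) + 6 = 7.
GR = (1 − 1/4) × 7² / 24 = 0.75 × 49 / 24 = 1.53125 dB.
Output = -8 − 1.53125 = -9.53125 dBV.

-9.53125 dBV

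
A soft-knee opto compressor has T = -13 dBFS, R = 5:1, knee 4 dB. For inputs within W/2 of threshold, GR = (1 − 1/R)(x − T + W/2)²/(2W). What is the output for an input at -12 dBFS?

x − T + W/2 = -12 − (-13) + 2 = 3.
GR = (1 − 1/5) × 3² / 8 = 0.8 × 9 / 8 = 0.9 dB.
Output = -12 − 0.9 = -12.9 dBFS.

-12.9 dBFS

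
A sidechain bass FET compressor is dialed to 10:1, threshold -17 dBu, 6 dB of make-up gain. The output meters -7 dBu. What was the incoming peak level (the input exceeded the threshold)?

23 dBu

Before make-up, the level was -7 − 6 = -13 dBu.
Post-compression overshoot = -13 − (-17) = 4 dB.
Input overshoot = R × output overshoot = 40 dB → input = -17 + 40 = 23 dBu.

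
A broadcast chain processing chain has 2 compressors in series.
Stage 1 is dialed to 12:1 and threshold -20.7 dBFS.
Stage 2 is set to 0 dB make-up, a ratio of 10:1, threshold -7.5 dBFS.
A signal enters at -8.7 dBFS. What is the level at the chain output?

Stage 1: 12 dB above -20.7 dBFS, reduced 12:1 to 1 dB above → -19.7 dBFS.
Stage 2: below threshold (-19.7 ≤ -7.5); passes unchanged; output -19.7 dBFS.

-19.7 dBFS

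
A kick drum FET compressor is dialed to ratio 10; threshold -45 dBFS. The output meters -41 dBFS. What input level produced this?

The compressed level sits -41 − (-45) = 4 dB over threshold.
Input overshoot = R × output overshoot = 40 dB → input = -45 + 40 = -5 dBFS.

-5 dBFS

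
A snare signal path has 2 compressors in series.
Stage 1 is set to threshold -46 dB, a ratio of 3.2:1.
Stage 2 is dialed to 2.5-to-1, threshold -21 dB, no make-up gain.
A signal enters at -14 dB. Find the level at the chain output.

-36 dB

Stage 1: overshoot 32 dB → 32/3.2 = 10 dB → -36 dB.
Stage 2: below threshold (-36 ≤ -21); passes unchanged; output -36 dB.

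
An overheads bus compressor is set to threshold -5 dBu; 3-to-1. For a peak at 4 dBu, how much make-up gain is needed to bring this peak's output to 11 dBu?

The peak compresses to -5 + 9/3 = -2 dBu.
To reach 11 dBu requires 11 − (-2) = 13 dB of make-up.

13 dB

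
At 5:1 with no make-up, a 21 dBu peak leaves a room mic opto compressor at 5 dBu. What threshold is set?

Let T be the threshold. Output overshoot = (input overshoot)/R, so 5 − T = (21 − T)/5.
5·(5 − T) = 21 − T → 4·T = 25 − 21 = 4.
T = 4/4 = 1 dBu.

1 dBu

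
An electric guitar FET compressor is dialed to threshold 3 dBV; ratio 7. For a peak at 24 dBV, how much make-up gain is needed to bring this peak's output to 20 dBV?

Without make-up, output = threshold + overshoot/7 = 3 + 3 = 6 dBV.
Gap to target: 14 dB.

14 dB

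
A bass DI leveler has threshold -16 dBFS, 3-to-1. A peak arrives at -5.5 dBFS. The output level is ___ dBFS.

-12.5 dBFS

The input is 10.5 dB above the -16 dBFS threshold.
At 3:1 the overshoot is divided by 3, leaving 3.5 dB above threshold.
That puts the output at -12.5 dBFS.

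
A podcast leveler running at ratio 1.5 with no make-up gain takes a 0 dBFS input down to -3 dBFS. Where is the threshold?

-9 dBFS

Let T be the threshold. Output overshoot = (input overshoot)/R, so -3 − T = (0 − T)/1.5.
1.5·(-3 − T) = 0 − T → 0.5·T = -4.5 − 0 = -4.5.
T = -4.5/0.5 = -9 dBFS.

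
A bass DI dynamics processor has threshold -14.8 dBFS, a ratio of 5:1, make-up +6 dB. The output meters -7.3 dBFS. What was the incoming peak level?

Stripping the +6 dB make-up gives -13.3 dBFS at the gain stage.
That's 1.5 dB above the -14.8 dBFS threshold.
Input overshoot = R × output overshoot = 7.5 dB → input = -14.8 + 7.5 = -7.3 dBFS.

-7.3 dBFS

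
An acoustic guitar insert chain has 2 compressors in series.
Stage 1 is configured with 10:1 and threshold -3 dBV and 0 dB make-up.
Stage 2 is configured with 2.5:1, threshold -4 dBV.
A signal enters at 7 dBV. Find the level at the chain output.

Stage 1: overshoot 10 dB → 10/10 = 1 dB → -2 dBV.
Stage 2: 2 dB above -4 dBV, reduced 2.5:1 to 0.8 dB above → -3.2 dBV.

-3.2 dBV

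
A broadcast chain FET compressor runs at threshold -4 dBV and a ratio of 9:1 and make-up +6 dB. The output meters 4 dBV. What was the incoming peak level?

14 dBV

Before make-up, the level was 4 − 6 = -2 dBV.
That's 2 dB above the -4 dBV threshold.
Before 9:1 compression the overshoot was 2 × 9 = 18 dB, so input = -4 + 18 = 14 dBV.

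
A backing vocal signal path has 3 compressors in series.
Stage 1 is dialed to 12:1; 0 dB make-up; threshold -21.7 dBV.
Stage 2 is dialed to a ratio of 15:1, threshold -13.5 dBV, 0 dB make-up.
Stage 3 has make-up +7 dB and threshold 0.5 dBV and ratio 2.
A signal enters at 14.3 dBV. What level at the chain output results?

Stage 1: overshoot 36 dB → 36/12 = 3 dB → -18.7 dBV.
Stage 2: -18.7 dBV is at or below the -13.5 dBV threshold — no compression; output -18.7 dBV.
Stage 3: below threshold (-18.7 ≤ 0.5); passes unchanged; make-up brings it to -11.7 dBV.

-11.7 dBV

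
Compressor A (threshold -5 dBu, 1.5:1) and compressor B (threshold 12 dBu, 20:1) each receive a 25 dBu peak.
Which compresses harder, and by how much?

A: GR = 30 − 30/1.5 = 10 dB.
B: GR = 13 − 13/20 = 12.35 dB.
B reduces 2.35 dB more.

B, by 2.35 dB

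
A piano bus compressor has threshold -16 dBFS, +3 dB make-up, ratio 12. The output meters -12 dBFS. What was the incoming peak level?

Before make-up, the level was -12 − 3 = -15 dBFS.
Post-compression overshoot = -15 − (-16) = 1 dB.
Input overshoot = R × output overshoot = 12 dB → input = -16 + 12 = -4 dBFS.

-4 dBFS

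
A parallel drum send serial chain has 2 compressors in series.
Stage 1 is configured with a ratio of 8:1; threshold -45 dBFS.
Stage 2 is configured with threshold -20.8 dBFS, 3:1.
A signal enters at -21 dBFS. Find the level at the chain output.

Stage 1: overshoot 24 dB → 24/8 = 3 dB → -42 dBFS.
Stage 2: -42 dBFS ≤ -20.8 dBFS, so stage 2 doesn't engage; output -42 dBFS.

-42 dBFS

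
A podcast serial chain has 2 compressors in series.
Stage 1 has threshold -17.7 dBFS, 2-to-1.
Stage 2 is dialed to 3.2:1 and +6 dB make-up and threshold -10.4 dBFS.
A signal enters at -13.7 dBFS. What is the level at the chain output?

Stage 1: 4 dB above -17.7 dBFS, reduced 2:1 to 2 dB above → -15.7 dBFS.
Stage 2: -15.7 dBFS ≤ -10.4 dBFS, so stage 2 doesn't engage; make-up brings it to -9.7 dBFS.

-9.7 dBFS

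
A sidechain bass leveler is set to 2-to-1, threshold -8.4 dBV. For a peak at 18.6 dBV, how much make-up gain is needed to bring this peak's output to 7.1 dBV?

Overshoot 27 dB → 27/2 = 13.5 dB after compression, so the compressed level is -8.4 + 13.5 = 5.1 dBV.
Make-up = target − compressed = 7.1 − 5.1 = 2 dB.

2 dB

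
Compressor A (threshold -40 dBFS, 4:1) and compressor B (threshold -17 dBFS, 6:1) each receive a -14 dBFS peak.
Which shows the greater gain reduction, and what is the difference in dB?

A, by 17 dB

A: GR = 26 − 26/4 = 19.5 dB.
B: GR = 3 − 3/6 = 2.5 dB.
A reduces 17 dB more.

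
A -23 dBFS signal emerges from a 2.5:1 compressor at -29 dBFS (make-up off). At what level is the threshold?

Gain reduction = -23 − (-29) = 6 dB; output overshoot = GR / (R − 1) = 6 / 1.5 = 4 dB.
Threshold = output − output overshoot = -29 − 4 = -33 dBFS.

-33 dBFS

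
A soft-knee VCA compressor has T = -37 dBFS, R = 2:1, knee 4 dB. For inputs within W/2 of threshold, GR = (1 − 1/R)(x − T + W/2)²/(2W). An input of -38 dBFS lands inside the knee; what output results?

-38.0625 dBFS

x − T + W/2 = -38 − (-37) + 2 = 1.
GR = (1 − 1/2) × 1² / 8 = 0.5 × 1 / 8 = 0.0625 dB.
Output = -38 − 0.0625 = -38.0625 dBFS.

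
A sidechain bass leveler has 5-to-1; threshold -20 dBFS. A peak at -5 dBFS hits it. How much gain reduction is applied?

12 dB

The signal is 15 dB above threshold.
At 5:1, output sits 15/5 = 3 dB above threshold.
GR = overshoot in − overshoot out = 15 − 3 = 12 dB.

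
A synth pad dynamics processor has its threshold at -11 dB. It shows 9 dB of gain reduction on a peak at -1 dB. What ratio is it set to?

Input overshoot = -1 − (-11) = 10 dB.
Output overshoot = 10 − 9 = 1 dB.
Ratio = input overshoot / output overshoot = 10 / 1 = 10.

10:1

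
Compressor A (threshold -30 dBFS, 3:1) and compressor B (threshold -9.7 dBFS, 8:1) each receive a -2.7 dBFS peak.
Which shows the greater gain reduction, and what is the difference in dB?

A: 27.3 dB over, compressed to 9.1 dB over, so 18.2 dB of GR.
B: 7 dB over, compressed to 0.875 dB over, so 6.125 dB of GR.
A applies 12.075 dB more gain reduction.

A, by 12.075 dB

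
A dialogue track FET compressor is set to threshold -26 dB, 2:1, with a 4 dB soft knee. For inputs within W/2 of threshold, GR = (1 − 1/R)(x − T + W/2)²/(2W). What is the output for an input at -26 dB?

-26.25 dB

x − T + W/2 = -26 − (-26) + 2 = 2.
GR = (1 − 1/2) × 2² / 8 = 0.5 × 4 / 8 = 0.25 dB.
Output = -26 − 0.25 = -26.25 dB.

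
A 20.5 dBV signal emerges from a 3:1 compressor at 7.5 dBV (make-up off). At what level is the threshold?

1 dBV

Let T be the threshold. Output overshoot = (input overshoot)/R, so 7.5 − T = (20.5 − T)/3.
3·(7.5 − T) = 20.5 − T → 2·T = 22.5 − 20.5 = 2.
T = 2/2 = 1 dBV.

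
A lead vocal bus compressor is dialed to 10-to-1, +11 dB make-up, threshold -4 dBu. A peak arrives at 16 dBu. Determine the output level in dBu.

9 dBu

16 dBu sits 20 dB over threshold.
10:1 compression reduces that to 20/10 = 2 dB over.
That puts the output at -2 dBu; make-up adds 11 dB, giving 9 dBu.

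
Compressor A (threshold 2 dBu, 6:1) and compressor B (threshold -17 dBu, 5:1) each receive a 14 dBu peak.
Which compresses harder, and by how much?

B, by 14.8 dB

A: overshoot 12 dB → output overshoot 2 dB → GR 10 dB.
B: overshoot 31 dB → output overshoot 6.2 dB → GR 24.8 dB.
B applies 14.8 dB more gain reduction.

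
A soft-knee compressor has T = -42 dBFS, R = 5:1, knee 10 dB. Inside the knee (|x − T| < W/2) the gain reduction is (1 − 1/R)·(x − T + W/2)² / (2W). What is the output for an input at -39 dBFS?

x − T + W/2 = -39 − (-42) + 5 = 8.
GR = (1 − 1/5) × 8² / 20 = 0.8 × 64 / 20 = 2.56 dB.
Output = -39 − 2.56 = -41.56 dBFS.

-41.56 dBFS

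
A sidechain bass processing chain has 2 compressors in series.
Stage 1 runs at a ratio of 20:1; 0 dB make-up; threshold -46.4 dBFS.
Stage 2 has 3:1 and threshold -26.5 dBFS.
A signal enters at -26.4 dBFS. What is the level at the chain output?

-45.4 dBFS

Stage 1: 20 dB above -46.4 dBFS, reduced 20:1 to 1 dB above → -45.4 dBFS.
Stage 2: -45.4 dBFS is at or below the -26.5 dBFS threshold — no compression; output -45.4 dBFS.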